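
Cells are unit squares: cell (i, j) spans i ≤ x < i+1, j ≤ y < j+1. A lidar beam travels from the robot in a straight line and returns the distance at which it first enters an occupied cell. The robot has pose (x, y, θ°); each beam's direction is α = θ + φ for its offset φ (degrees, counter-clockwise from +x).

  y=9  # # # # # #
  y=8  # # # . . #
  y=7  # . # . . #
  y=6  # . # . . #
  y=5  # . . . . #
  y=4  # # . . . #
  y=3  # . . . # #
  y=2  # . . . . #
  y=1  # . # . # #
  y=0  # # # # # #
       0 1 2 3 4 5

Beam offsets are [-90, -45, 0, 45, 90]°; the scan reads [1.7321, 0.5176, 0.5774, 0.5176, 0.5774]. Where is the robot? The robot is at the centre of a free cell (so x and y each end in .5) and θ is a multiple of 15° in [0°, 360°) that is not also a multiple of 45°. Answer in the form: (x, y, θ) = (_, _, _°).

Enumerate (i+0.5, j+0.5, θ) over the 24 free cells and 16 admissible headings. For each, cast all 5 beams and compare to the given ranges.
  (4.5, 8.5, 105°): beam 1 = 0.5176 ≠ 1.7321 ✗
  (3.5, 2.5, 255°): beam 1 = 2.5882 ≠ 1.7321 ✗
  (4.5, 8.5, 15°): beam 1 = 1.9319 ≠ 1.7321 ✗
  …
  (4.5, 2.5, 300°): r_1=1.7321, r_2=0.5176, r_3=0.5774, r_4=0.5176, r_5=0.5774 — all match ✓
Unique over the lattice → pose = (4.5, 2.5, 300°).

(x, y, θ) = (4.5, 2.5, 300°)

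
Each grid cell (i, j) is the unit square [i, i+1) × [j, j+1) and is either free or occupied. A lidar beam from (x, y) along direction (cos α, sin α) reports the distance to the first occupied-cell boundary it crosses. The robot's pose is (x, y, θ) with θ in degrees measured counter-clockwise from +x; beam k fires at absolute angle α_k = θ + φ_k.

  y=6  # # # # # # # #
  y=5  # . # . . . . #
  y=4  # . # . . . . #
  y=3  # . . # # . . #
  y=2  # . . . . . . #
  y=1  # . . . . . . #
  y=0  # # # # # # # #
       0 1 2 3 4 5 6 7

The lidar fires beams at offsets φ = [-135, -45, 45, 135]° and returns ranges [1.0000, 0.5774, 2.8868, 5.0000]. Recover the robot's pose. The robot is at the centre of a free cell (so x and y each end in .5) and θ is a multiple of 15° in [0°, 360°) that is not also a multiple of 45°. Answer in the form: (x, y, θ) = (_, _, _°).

The pose lattice has 26·16 = 416 candidates. Test each by forward raycasting.
  (4.5, 5.5, 195°): beam 1 = 0.5774 ≠ 1.0000 ✗
  (6.5, 2.5, 210°): beam 1 = 1.9319 ≠ 1.0000 ✗
  (3.5, 5.5, 255°): beam 1 = 0.5774 ≠ 1.0000 ✗
  (1.5, 4.5, 15°): beam 3 = 1.0000 ≠ 2.8868 ✗
  (6.5, 5.5, 255°): beam 1 = 0.5774 ≠ 1.0000 ✗
  …
  (6.5, 3.5, 75°): r_1=1.0000, r_2=0.5774, r_3=2.8868, r_4=5.0000 — all match ✓
Unique over the lattice → pose = (6.5, 3.5, 75°).

(x, y, θ) = (6.5, 3.5, 75°)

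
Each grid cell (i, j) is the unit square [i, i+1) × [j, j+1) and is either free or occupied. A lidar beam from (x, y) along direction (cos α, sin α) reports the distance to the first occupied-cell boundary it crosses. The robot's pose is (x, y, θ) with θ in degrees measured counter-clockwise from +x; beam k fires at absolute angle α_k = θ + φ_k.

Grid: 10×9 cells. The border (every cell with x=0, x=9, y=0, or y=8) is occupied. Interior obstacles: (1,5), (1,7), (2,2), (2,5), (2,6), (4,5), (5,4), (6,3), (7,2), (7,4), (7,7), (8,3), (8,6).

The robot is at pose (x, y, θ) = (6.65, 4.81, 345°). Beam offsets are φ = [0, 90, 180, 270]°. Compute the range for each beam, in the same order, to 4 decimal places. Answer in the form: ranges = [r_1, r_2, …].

ranges = [0.3623, 2.2673, 0.6729, 0.8386]

beam 1: φ=0°, α=345°
  direction (0.9659, -0.2588); cell (6,4); t to first gridline: x 0.3623, y 3.1296 (then +1.0353 / +3.8637)
    (7,4) via x @ 0.3623  # hit
  → r_1 = 0.3623
beam 2: φ=90°, α=75°
  direction (0.2588, 0.9659); cell (6,4); t to first gridline: x 1.3523, y 0.1967 (then +3.8637 / +1.0353)
    (6,5) via y @ 0.1967
    (6,6) via y @ 1.2320
    (7,6) via x @ 1.3523
    (7,7) via y @ 2.2673  # hit
  → r_2 = 2.2673
beam 3: φ=180°, α=165°
  direction (-0.9659, 0.2588); cell (6,4); t to first gridline: x 0.6729, y 0.7341 (then +1.0353 / +3.8637)
    (5,4) via x @ 0.6729  # hit
  → r_3 = 0.6729
beam 4: φ=270°, α=255°
  direction (-0.2588, -0.9659); cell (6,4); t to first gridline: x 2.5114, y 0.8386 (then +3.8637 / +1.0353)
    (6,3) via y @ 0.8386  # hit
  → r_4 = 0.8386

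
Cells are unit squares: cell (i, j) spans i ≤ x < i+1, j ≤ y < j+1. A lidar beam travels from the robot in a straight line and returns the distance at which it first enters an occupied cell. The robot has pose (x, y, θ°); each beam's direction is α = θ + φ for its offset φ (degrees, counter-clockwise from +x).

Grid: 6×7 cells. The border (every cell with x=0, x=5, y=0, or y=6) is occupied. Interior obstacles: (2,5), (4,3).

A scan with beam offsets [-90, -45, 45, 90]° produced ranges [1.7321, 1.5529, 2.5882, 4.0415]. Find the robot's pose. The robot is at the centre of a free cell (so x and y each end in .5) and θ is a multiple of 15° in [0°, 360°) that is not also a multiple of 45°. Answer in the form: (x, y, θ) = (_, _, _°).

(x, y, θ) = (3.5, 4.5, 150°)

Enumerate (i+0.5, j+0.5, θ) over the 18 free cells and 16 admissible headings. For each, cast all 4 beams and compare to the given ranges.
  (2.5, 3.5, 255°): beam 1 = 1.5529 ≠ 1.7321 ✗
  (1.5, 2.5, 75°): beam 1 = 3.6235 ≠ 1.7321 ✗
  (4.5, 2.5, 300°): beam 1 = 3.0000 ≠ 1.7321 ✗
  …
  (3.5, 4.5, 150°): r_1=1.7321, r_2=1.5529, r_3=2.5882, r_4=4.0415 — all match ✓
No second candidate reproduces the full scan.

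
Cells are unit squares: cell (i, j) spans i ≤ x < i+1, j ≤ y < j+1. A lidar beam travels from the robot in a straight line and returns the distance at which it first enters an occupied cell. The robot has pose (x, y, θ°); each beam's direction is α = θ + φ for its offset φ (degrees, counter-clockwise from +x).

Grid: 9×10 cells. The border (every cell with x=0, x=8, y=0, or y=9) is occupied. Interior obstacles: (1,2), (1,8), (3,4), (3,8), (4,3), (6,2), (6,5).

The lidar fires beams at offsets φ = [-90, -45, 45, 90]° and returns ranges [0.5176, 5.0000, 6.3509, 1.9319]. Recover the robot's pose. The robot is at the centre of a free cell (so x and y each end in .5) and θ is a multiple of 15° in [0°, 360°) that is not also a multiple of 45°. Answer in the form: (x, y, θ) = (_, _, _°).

Enumerate (i+0.5, j+0.5, θ) over the 49 free cells and 16 admissible headings. For each, cast all 4 beams and compare to the given ranges.
  (5.5, 2.5, 30°): beam 1 = 1.7321 ≠ 0.5176 ✗
  (2.5, 2.5, 210°): beam 1 = 3.0000 ≠ 0.5176 ✗
  (3.5, 2.5, 30°): beam 1 = 1.7321 ≠ 0.5176 ✗
  (2.5, 6.5, 255°): beam 1 = 1.5529 ≠ 0.5176 ✗
  …
  (1.5, 3.5, 15°): r_1=0.5176, r_2=5.0000, r_3=6.3509, r_4=1.9319 — all match ✓
Only this pose fits every beam.

(x, y, θ) = (1.5, 3.5, 15°)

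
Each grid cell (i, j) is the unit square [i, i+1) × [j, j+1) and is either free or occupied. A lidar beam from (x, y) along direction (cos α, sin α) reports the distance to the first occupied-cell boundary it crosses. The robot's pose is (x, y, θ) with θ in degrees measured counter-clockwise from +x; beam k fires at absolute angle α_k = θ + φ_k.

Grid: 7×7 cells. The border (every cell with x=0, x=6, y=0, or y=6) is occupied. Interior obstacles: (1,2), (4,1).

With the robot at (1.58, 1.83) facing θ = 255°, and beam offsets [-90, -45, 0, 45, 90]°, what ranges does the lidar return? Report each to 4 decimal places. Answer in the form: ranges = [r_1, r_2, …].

ranges = [0.6005, 0.6697, 0.8593, 0.9584, 2.5054]

beam 1: φ=-90°, α=165°
  cosα=-0.9659 sinα=0.2588 | (1,1) | tMaxX 0.6005 tMaxY 0.6568 | tΔX 1.0353 tΔY 3.8637
    t=0.6005 [x] (0,1) — stop
  → r_1 = 0.6005
beam 2: φ=-45°, α=210°
  cosα=-0.8660 sinα=-0.5000 | (1,1) | tMaxX 0.6697 tMaxY 1.6600 | tΔX 1.1547 tΔY 2.0000
    t=0.6697 [x] (0,1) — stop
  → r_2 = 0.6697
beam 3: φ=0°, α=255°
  cosα=-0.2588 sinα=-0.9659 | (1,1) | tMaxX 2.2409 tMaxY 0.8593 | tΔX 3.8637 tΔY 1.0353
    t=0.8593 [y] (1,0) — stop
  → r_3 = 0.8593
beam 4: φ=45°, α=300°
  cosα=0.5000 sinα=-0.8660 | (1,1) | tMaxX 0.8400 tMaxY 0.9584 | tΔX 2.0000 tΔY 1.1547
    t=0.8400 [x] (2,1)
    t=0.9584 [y] (2,0) — stop
  → r_4 = 0.9584
beam 5: φ=90°, α=345°
  cosα=0.9659 sinα=-0.2588 | (1,1) | tMaxX 0.4348 tMaxY 3.2069 | tΔX 1.0353 tΔY 3.8637
    t=0.4348 [x] (2,1)
    t=1.4701 [x] (3,1)
    t=2.5054 [x] (4,1) — stop
  → r_5 = 2.5054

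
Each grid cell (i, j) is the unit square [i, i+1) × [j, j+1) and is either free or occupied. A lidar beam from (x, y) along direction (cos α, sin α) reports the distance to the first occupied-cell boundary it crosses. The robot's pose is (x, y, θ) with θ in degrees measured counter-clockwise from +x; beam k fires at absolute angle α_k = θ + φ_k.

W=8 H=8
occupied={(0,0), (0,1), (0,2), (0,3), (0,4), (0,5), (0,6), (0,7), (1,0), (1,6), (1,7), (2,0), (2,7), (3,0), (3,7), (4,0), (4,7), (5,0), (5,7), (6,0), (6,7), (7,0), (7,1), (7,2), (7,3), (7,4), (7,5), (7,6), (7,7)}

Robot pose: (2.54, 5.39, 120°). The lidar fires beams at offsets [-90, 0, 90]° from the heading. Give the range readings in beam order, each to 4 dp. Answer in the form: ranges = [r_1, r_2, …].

beam 1: φ=-90°, α=30°
  dir = (cos 30°, sin 30°) = (0.8660, 0.5000); from cell (2,5)
  next x-line at t=0.5312, next y-line at t=1.2200; Δt_x=1.1547, Δt_y=2.0000
    x: enter (3,5) at t=0.5312
    y: enter (3,6) at t=1.2200
    x: enter (4,6) at t=1.6859
    x: enter (5,6) at t=2.8406
    y: enter (5,7) at t=3.2200 ← occupied
  → r_1 = 3.2200
beam 2: φ=0°, α=120°
  dir = (cos 120°, sin 120°) = (-0.5000, 0.8660); from cell (2,5)
  next x-line at t=1.0800, next y-line at t=0.7044; Δt_x=2.0000, Δt_y=1.1547
    y: enter (2,6) at t=0.7044
    x: enter (1,6) at t=1.0800 ← occupied
  → r_2 = 1.0800
beam 3: φ=90°, α=210°
  dir = (cos 210°, sin 210°) = (-0.8660, -0.5000); from cell (2,5)
  next x-line at t=0.6235, next y-line at t=0.7800; Δt_x=1.1547, Δt_y=2.0000
    x: enter (1,5) at t=0.6235
    y: enter (1,4) at t=0.7800
    x: enter (0,4) at t=1.7782 ← occupied
  → r_3 = 1.7782

ranges = [3.2200, 1.0800, 1.7782]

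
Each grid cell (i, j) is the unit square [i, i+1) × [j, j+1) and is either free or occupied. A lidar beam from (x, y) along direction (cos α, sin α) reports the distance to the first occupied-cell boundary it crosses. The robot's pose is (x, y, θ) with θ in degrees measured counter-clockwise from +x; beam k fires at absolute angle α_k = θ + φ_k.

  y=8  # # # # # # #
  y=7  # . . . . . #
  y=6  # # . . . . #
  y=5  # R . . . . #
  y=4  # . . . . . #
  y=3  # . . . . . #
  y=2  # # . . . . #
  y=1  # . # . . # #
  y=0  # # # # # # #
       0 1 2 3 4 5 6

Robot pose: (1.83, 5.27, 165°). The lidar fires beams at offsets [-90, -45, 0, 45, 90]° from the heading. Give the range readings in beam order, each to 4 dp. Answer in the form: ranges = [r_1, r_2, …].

ranges = [2.8263, 0.8429, 0.8593, 0.9584, 2.3501]

beam 1: φ=-90°, α=75°
  dir = (cos 75°, sin 75°) = (0.2588, 0.9659); from cell (1,5)
  next x-line at t=0.6568, next y-line at t=0.7558; Δt_x=3.8637, Δt_y=1.0353
    x: enter (2,5) at t=0.6568
    y: enter (2,6) at t=0.7558
    y: enter (2,7) at t=1.7910
    y: enter (2,8) at t=2.8263 ← occupied
  → r_1 = 2.8263
beam 2: φ=-45°, α=120°
  dir = (cos 120°, sin 120°) = (-0.5000, 0.8660); from cell (1,5)
  next x-line at t=1.6600, next y-line at t=0.8429; Δt_x=2.0000, Δt_y=1.1547
    y: enter (1,6) at t=0.8429 ← occupied
  → r_2 = 0.8429
beam 3: φ=0°, α=165°
  dir = (cos 165°, sin 165°) = (-0.9659, 0.2588); from cell (1,5)
  next x-line at t=0.8593, next y-line at t=2.8205; Δt_x=1.0353, Δt_y=3.8637
    x: enter (0,5) at t=0.8593 ← occupied
  → r_3 = 0.8593
beam 4: φ=45°, α=210°
  dir = (cos 210°, sin 210°) = (-0.8660, -0.5000); from cell (1,5)
  next x-line at t=0.9584, next y-line at t=0.5400; Δt_x=1.1547, Δt_y=2.0000
    y: enter (1,4) at t=0.5400
    x: enter (0,4) at t=0.9584 ← occupied
  → r_4 = 0.9584
beam 5: φ=90°, α=255°
  dir = (cos 255°, sin 255°) = (-0.2588, -0.9659); from cell (1,5)
  next x-line at t=3.2069, next y-line at t=0.2795; Δt_x=3.8637, Δt_y=1.0353
    y: enter (1,4) at t=0.2795
    y: enter (1,3) at t=1.3148
    y: enter (1,2) at t=2.3501 ← occupied
  → r_5 = 2.3501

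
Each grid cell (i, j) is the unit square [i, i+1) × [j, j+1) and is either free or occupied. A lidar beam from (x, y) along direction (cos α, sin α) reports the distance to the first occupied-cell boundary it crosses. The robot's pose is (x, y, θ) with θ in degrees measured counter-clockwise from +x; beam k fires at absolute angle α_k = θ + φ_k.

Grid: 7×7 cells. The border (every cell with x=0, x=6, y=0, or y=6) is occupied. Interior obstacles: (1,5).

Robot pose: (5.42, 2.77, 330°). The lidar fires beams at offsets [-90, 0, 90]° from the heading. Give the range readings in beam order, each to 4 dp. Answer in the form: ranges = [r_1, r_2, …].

beam 1: φ=-90°, α=240°
  d=(-0.5000,-0.8660)  start (5,2)  tX=0.8400 tY=0.8891  stride 1/|dx|=2.0000 1/|dy|=1.1547
    cross x-line → (4,2), t=0.8400
    cross y-line → (4,1), t=0.8891
    cross y-line → (4,0), t=2.0438 (wall)
  → r_1 = 2.0438
beam 2: φ=0°, α=330°
  d=(0.8660,-0.5000)  start (5,2)  tX=0.6697 tY=1.5400  stride 1/|dx|=1.1547 1/|dy|=2.0000
    cross x-line → (6,2), t=0.6697 (wall)
  → r_2 = 0.6697
beam 3: φ=90°, α=60°
  d=(0.5000,0.8660)  start (5,2)  tX=1.1600 tY=0.2656  stride 1/|dx|=2.0000 1/|dy|=1.1547
    cross y-line → (5,3), t=0.2656
    cross x-line → (6,3), t=1.1600 (wall)
  → r_3 = 1.1600

ranges = [2.0438, 0.6697, 1.1600]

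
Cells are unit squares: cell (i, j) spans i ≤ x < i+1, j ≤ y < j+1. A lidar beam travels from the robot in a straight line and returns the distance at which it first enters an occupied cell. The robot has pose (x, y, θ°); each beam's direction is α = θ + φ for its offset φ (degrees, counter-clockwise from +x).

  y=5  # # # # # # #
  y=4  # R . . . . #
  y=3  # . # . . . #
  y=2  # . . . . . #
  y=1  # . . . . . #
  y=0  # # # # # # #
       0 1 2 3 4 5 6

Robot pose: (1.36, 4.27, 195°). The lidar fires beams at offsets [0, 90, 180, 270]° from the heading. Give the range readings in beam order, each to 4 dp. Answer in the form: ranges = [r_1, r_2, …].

ranges = [0.3727, 3.3854, 2.8205, 0.7558]

beam 1: φ=0°, α=195°
  dir = (cos 195°, sin 195°) = (-0.9659, -0.2588); from cell (1,4)
  next x-line at t=0.3727, next y-line at t=1.0432; Δt_x=1.0353, Δt_y=3.8637
    x: enter (0,4) at t=0.3727 ← occupied
  → r_1 = 0.3727
beam 2: φ=90°, α=285°
  dir = (cos 285°, sin 285°) = (0.2588, -0.9659); from cell (1,4)
  next x-line at t=2.4728, next y-line at t=0.2795; Δt_x=3.8637, Δt_y=1.0353
    y: enter (1,3) at t=0.2795
    y: enter (1,2) at t=1.3148
    y: enter (1,1) at t=2.3501
    x: enter (2,1) at t=2.4728
    y: enter (2,0) at t=3.3854 ← occupied
  → r_2 = 3.3854
beam 3: φ=180°, α=15°
  dir = (cos 15°, sin 15°) = (0.9659, 0.2588); from cell (1,4)
  next x-line at t=0.6626, next y-line at t=2.8205; Δt_x=1.0353, Δt_y=3.8637
    x: enter (2,4) at t=0.6626
    x: enter (3,4) at t=1.6979
    x: enter (4,4) at t=2.7331
    y: enter (4,5) at t=2.8205 ← occupied
  → r_3 = 2.8205
beam 4: φ=270°, α=105°
  dir = (cos 105°, sin 105°) = (-0.2588, 0.9659); from cell (1,4)
  next x-line at t=1.3909, next y-line at t=0.7558; Δt_x=3.8637, Δt_y=1.0353
    y: enter (1,5) at t=0.7558 ← occupied
  → r_4 = 0.7558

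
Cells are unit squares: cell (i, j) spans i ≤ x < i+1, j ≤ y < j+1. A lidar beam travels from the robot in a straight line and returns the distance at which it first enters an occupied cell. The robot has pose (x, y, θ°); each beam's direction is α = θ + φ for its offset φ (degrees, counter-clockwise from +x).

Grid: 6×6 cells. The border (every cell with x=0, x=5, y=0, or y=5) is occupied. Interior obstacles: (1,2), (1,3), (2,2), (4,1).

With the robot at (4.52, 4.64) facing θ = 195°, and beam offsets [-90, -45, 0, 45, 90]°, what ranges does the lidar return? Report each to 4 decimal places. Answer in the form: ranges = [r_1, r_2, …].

ranges = [0.3727, 0.7200, 2.6089, 3.0400, 1.8546]

beam 1: φ=-90°, α=105°
  dir = (cos 105°, sin 105°) = (-0.2588, 0.9659); from cell (4,4)
  next x-line at t=2.0091, next y-line at t=0.3727; Δt_x=3.8637, Δt_y=1.0353
    y: enter (4,5) at t=0.3727 ← occupied
  → r_1 = 0.3727
beam 2: φ=-45°, α=150°
  dir = (cos 150°, sin 150°) = (-0.8660, 0.5000); from cell (4,4)
  next x-line at t=0.6004, next y-line at t=0.7200; Δt_x=1.1547, Δt_y=2.0000
    x: enter (3,4) at t=0.6004
    y: enter (3,5) at t=0.7200 ← occupied
  → r_2 = 0.7200
beam 3: φ=0°, α=195°
  dir = (cos 195°, sin 195°) = (-0.9659, -0.2588); from cell (4,4)
  next x-line at t=0.5383, next y-line at t=2.4728; Δt_x=1.0353, Δt_y=3.8637
    x: enter (3,4) at t=0.5383
    x: enter (2,4) at t=1.5736
    y: enter (2,3) at t=2.4728
    x: enter (1,3) at t=2.6089 ← occupied
  → r_3 = 2.6089
beam 4: φ=45°, α=240°
  dir = (cos 240°, sin 240°) = (-0.5000, -0.8660); from cell (4,4)
  next x-line at t=1.0400, next y-line at t=0.7390; Δt_x=2.0000, Δt_y=1.1547
    y: enter (4,3) at t=0.7390
    x: enter (3,3) at t=1.0400
    y: enter (3,2) at t=1.8937
    x: enter (2,2) at t=3.0400 ← occupied
  → r_4 = 3.0400
beam 5: φ=90°, α=285°
  dir = (cos 285°, sin 285°) = (0.2588, -0.9659); from cell (4,4)
  next x-line at t=1.8546, next y-line at t=0.6626; Δt_x=3.8637, Δt_y=1.0353
    y: enter (4,3) at t=0.6626
    y: enter (4,2) at t=1.6979
    x: enter (5,2) at t=1.8546 ← occupied
  → r_5 = 1.8546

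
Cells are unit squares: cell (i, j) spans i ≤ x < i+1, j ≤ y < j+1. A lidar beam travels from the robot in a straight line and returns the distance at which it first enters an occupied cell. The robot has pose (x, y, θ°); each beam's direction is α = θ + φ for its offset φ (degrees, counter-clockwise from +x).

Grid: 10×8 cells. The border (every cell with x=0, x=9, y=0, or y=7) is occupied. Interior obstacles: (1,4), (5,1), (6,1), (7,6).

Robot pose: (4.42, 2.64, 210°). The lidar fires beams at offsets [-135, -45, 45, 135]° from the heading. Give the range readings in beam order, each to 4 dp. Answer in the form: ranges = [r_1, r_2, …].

ranges = [4.5138, 3.5406, 1.6979, 2.4728]

beam 1: φ=-135°, α=75°
  direction (0.2588, 0.9659); cell (4,2); t to first gridline: x 2.2409, y 0.3727 (then +3.8637 / +1.0353)
    (4,3) via y @ 0.3727
    (4,4) via y @ 1.4080
    (5,4) via x @ 2.2409
    (5,5) via y @ 2.4433
    (5,6) via y @ 3.4785
    (5,7) via y @ 4.5138  # hit
  → r_1 = 4.5138
beam 2: φ=-45°, α=165°
  direction (-0.9659, 0.2588); cell (4,2); t to first gridline: x 0.4348, y 1.3909 (then +1.0353 / +3.8637)
    (3,2) via x @ 0.4348
    (3,3) via y @ 1.3909
    (2,3) via x @ 1.4701
    (1,3) via x @ 2.5054
    (0,3) via x @ 3.5406  # hit
  → r_2 = 3.5406
beam 3: φ=45°, α=255°
  direction (-0.2588, -0.9659); cell (4,2); t to first gridline: x 1.6228, y 0.6626 (then +3.8637 / +1.0353)
    (4,1) via y @ 0.6626
    (3,1) via x @ 1.6228
    (3,0) via y @ 1.6979  # hit
  → r_3 = 1.6979
beam 4: φ=135°, α=345°
  direction (0.9659, -0.2588); cell (4,2); t to first gridline: x 0.6005, y 2.4728 (then +1.0353 / +3.8637)
    (5,2) via x @ 0.6005
    (6,2) via x @ 1.6357
    (6,1) via y @ 2.4728  # hit
  → r_4 = 2.4728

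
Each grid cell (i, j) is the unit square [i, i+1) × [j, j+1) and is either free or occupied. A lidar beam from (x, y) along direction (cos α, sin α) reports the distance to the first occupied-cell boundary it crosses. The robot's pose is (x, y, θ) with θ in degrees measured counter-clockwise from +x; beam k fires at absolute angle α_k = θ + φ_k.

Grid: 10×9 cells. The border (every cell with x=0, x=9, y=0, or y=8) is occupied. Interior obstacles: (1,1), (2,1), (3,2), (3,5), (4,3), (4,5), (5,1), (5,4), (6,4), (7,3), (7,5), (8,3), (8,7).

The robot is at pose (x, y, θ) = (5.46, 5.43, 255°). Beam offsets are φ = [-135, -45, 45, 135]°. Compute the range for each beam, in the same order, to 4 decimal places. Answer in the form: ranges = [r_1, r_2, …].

beam 1: φ=-135°, α=120°
  direction (-0.5000, 0.8660); cell (5,5); t to first gridline: x 0.9200, y 0.6582 (then +2.0000 / +1.1547)
    (5,6) via y @ 0.6582
    (4,6) via x @ 0.9200
    (4,7) via y @ 1.8129
    (3,7) via x @ 2.9200
    (3,8) via y @ 2.9676  # hit
  → r_1 = 2.9676
beam 2: φ=-45°, α=210°
  direction (-0.8660, -0.5000); cell (5,5); t to first gridline: x 0.5312, y 0.8600 (then +1.1547 / +2.0000)
    (4,5) via x @ 0.5312  # hit
  → r_2 = 0.5312
beam 3: φ=45°, α=300°
  direction (0.5000, -0.8660); cell (5,5); t to first gridline: x 1.0800, y 0.4965 (then +2.0000 / +1.1547)
    (5,4) via y @ 0.4965  # hit
  → r_3 = 0.4965
beam 4: φ=135°, α=30°
  direction (0.8660, 0.5000); cell (5,5); t to first gridline: x 0.6235, y 1.1400 (then +1.1547 / +2.0000)
    (6,5) via x @ 0.6235
    (6,6) via y @ 1.1400
    (7,6) via x @ 1.7782
    (8,6) via x @ 2.9329
    (8,7) via y @ 3.1400  # hit
  → r_4 = 3.1400

ranges = [2.9676, 0.5312, 0.4965, 3.1400]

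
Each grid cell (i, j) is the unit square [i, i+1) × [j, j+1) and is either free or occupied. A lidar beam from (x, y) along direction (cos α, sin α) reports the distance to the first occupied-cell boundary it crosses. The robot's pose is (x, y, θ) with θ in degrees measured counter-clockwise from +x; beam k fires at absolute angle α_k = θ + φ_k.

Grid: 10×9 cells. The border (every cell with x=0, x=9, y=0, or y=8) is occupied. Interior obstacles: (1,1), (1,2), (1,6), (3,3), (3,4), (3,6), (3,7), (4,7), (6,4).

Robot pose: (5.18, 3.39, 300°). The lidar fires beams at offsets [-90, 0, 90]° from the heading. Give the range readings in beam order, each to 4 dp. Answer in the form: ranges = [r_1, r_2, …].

ranges = [3.6719, 2.7597, 1.2200]

beam 1: φ=-90°, α=210°
  d=(-0.8660,-0.5000)  start (5,3)  tX=0.2078 tY=0.7800  stride 1/|dx|=1.1547 1/|dy|=2.0000
    cross x-line → (4,3), t=0.2078
    cross y-line → (4,2), t=0.7800
    cross x-line → (3,2), t=1.3625
    cross x-line → (2,2), t=2.5172
    cross y-line → (2,1), t=2.7800
    cross x-line → (1,1), t=3.6719 (wall)
  → r_1 = 3.6719
beam 2: φ=0°, α=300°
  d=(0.5000,-0.8660)  start (5,3)  tX=1.6400 tY=0.4503  stride 1/|dx|=2.0000 1/|dy|=1.1547
    cross y-line → (5,2), t=0.4503
    cross y-line → (5,1), t=1.6050
    cross x-line → (6,1), t=1.6400
    cross y-line → (6,0), t=2.7597 (wall)
  → r_2 = 2.7597
beam 3: φ=90°, α=30°
  d=(0.8660,0.5000)  start (5,3)  tX=0.9469 tY=1.2200  stride 1/|dx|=1.1547 1/|dy|=2.0000
    cross x-line → (6,3), t=0.9469
    cross y-line → (6,4), t=1.2200 (wall)
  → r_3 = 1.2200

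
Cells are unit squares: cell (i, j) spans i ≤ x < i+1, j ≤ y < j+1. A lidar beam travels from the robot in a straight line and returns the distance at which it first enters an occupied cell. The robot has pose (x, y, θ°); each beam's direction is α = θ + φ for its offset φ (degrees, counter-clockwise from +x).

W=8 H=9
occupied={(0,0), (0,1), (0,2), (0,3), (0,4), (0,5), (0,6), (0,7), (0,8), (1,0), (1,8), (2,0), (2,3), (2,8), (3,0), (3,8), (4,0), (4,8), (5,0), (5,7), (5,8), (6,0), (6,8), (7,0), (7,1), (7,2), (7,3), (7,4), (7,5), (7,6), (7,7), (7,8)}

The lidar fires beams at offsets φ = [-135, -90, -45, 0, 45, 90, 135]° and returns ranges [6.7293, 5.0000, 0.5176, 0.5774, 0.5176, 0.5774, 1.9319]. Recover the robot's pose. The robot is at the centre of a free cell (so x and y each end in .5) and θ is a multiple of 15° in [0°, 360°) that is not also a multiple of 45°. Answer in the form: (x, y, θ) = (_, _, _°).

The pose lattice has 40·16 = 640 candidates. Test each by forward raycasting.
  (5.5, 2.5, 60°): beam 1 = 1.5529 ≠ 6.7293 ✗
  (1.5, 6.5, 105°): beam 1 = 6.3509 ≠ 6.7293 ✗
  (3.5, 4.5, 300°): beam 1 = 2.5882 ≠ 6.7293 ✗
  (6.5, 2.5, 300°): beam 1 = 3.6235 ≠ 6.7293 ✗
  …
  (4.5, 7.5, 30°): r_1=6.7293, r_2=5.0000, r_3=0.5176, r_4=0.5774, r_5=0.5176, r_6=0.5774, r_7=1.9319 — all match ✓
Only this pose fits every beam.

(x, y, θ) = (4.5, 7.5, 30°)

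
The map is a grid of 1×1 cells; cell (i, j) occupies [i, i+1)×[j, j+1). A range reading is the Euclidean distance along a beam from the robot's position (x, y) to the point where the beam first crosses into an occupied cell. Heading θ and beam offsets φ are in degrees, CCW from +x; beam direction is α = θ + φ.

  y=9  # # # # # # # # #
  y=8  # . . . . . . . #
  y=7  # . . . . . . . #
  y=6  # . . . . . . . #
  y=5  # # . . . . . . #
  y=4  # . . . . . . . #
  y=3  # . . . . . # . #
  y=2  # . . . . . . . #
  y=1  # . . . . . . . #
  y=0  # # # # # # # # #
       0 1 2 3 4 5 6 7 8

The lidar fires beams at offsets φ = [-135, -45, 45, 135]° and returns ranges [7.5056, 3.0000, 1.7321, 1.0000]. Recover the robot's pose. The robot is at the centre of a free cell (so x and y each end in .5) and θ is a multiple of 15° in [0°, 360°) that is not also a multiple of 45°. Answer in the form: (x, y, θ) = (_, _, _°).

The pose lattice has 54·16 = 864 candidates. Test each by forward raycasting.
  (5.5, 2.5, 195°): beam 1 = 1.0000 ≠ 7.5056 ✗
  (7.5, 5.5, 165°): beam 1 = 0.5774 ≠ 7.5056 ✗
  (6.5, 5.5, 30°): beam 1 = 1.5529 ≠ 7.5056 ✗
  (1.5, 2.5, 240°): beam 1 = 1.9319 ≠ 7.5056 ✗
  (5.5, 1.5, 330°): beam 1 = 1.9319 ≠ 7.5056 ✗
  …
  (5.5, 2.5, 255°): r_1=7.5056, r_2=3.0000, r_3=1.7321, r_4=1.0000 — all match ✓
Unique over the lattice → pose = (5.5, 2.5, 255°).

(x, y, θ) = (5.5, 2.5, 255°)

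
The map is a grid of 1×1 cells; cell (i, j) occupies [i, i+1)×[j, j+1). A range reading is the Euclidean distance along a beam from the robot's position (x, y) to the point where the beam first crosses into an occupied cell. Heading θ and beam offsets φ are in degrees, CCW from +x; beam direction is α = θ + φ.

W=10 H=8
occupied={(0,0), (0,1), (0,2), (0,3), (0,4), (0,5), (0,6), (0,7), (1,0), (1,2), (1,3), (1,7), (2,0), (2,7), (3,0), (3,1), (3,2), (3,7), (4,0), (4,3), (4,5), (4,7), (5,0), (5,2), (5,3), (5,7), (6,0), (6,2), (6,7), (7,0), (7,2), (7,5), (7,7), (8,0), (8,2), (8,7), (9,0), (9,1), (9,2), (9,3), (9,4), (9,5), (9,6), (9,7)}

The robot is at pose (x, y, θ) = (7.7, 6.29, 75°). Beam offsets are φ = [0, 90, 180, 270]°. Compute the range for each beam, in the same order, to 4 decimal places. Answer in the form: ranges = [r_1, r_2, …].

beam 1: φ=0°, α=75°
  d=(0.2588,0.9659)  start (7,6)  tX=1.1591 tY=0.7350  stride 1/|dx|=3.8637 1/|dy|=1.0353
    cross y-line → (7,7), t=0.7350 (wall)
  → r_1 = 0.7350
beam 2: φ=90°, α=165°
  d=(-0.9659,0.2588)  start (7,6)  tX=0.7247 tY=2.7432  stride 1/|dx|=1.0353 1/|dy|=3.8637
    cross x-line → (6,6), t=0.7247
    cross x-line → (5,6), t=1.7600
    cross y-line → (5,7), t=2.7432 (wall)
  → r_2 = 2.7432
beam 3: φ=180°, α=255°
  d=(-0.2588,-0.9659)  start (7,6)  tX=2.7046 tY=0.3002  stride 1/|dx|=3.8637 1/|dy|=1.0353
    cross y-line → (7,5), t=0.3002 (wall)
  → r_3 = 0.3002
beam 4: φ=270°, α=345°
  d=(0.9659,-0.2588)  start (7,6)  tX=0.3106 tY=1.1205  stride 1/|dx|=1.0353 1/|dy|=3.8637
    cross x-line → (8,6), t=0.3106
    cross y-line → (8,5), t=1.1205
    cross x-line → (9,5), t=1.3459 (wall)
  → r_4 = 1.3459

ranges = [0.7350, 2.7432, 0.3002, 1.3459]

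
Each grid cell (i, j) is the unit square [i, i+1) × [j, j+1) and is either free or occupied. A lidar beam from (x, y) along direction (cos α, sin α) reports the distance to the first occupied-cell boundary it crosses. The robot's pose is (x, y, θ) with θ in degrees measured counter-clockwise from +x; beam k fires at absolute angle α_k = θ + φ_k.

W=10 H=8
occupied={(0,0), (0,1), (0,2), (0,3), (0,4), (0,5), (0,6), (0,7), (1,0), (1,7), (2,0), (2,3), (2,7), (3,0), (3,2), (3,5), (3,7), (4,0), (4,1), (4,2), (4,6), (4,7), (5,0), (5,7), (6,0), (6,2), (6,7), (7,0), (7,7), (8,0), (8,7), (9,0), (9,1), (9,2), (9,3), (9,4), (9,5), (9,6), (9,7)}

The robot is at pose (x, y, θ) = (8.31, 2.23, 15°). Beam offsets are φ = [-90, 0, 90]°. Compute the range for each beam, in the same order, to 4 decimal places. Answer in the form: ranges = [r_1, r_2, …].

beam 1: φ=-90°, α=285°
  direction (0.2588, -0.9659); cell (8,2); t to first gridline: x 2.6660, y 0.2381 (then +3.8637 / +1.0353)
    (8,1) via y @ 0.2381
    (8,0) via y @ 1.2734  # hit
  → r_1 = 1.2734
beam 2: φ=0°, α=15°
  direction (0.9659, 0.2588); cell (8,2); t to first gridline: x 0.7143, y 2.9751 (then +1.0353 / +3.8637)
    (9,2) via x @ 0.7143  # hit
  → r_2 = 0.7143
beam 3: φ=90°, α=105°
  direction (-0.2588, 0.9659); cell (8,2); t to first gridline: x 1.1977, y 0.7972 (then +3.8637 / +1.0353)
    (8,3) via y @ 0.7972
    (7,3) via x @ 1.1977
    (7,4) via y @ 1.8324
    (7,5) via y @ 2.8677
    (7,6) via y @ 3.9030
    (7,7) via y @ 4.9383  # hit
  → r_3 = 4.9383

ranges = [1.2734, 0.7143, 4.9383]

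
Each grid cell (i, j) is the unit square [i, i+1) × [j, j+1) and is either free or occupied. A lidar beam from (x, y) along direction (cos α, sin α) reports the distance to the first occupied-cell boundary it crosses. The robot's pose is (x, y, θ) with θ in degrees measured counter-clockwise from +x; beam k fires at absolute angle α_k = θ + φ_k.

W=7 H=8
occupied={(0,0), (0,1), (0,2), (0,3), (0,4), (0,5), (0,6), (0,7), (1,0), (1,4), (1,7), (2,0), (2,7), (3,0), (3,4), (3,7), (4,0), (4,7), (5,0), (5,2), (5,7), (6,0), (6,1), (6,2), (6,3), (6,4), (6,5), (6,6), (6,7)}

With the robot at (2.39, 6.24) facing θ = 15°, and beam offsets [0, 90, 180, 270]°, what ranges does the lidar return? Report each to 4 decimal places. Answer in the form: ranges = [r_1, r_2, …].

beam 1: φ=0°, α=15°
  d=(0.9659,0.2588)  start (2,6)  tX=0.6315 tY=2.9364  stride 1/|dx|=1.0353 1/|dy|=3.8637
    cross x-line → (3,6), t=0.6315
    cross x-line → (4,6), t=1.6668
    cross x-line → (5,6), t=2.7021
    cross y-line → (5,7), t=2.9364 (wall)
  → r_1 = 2.9364
beam 2: φ=90°, α=105°
  d=(-0.2588,0.9659)  start (2,6)  tX=1.5068 tY=0.7868  stride 1/|dx|=3.8637 1/|dy|=1.0353
    cross y-line → (2,7), t=0.7868 (wall)
  → r_2 = 0.7868
beam 3: φ=180°, α=195°
  d=(-0.9659,-0.2588)  start (2,6)  tX=0.4038 tY=0.9273  stride 1/|dx|=1.0353 1/|dy|=3.8637
    cross x-line → (1,6), t=0.4038
    cross y-line → (1,5), t=0.9273
    cross x-line → (0,5), t=1.4390 (wall)
  → r_3 = 1.4390
beam 4: φ=270°, α=285°
  d=(0.2588,-0.9659)  start (2,6)  tX=2.3569 tY=0.2485  stride 1/|dx|=3.8637 1/|dy|=1.0353
    cross y-line → (2,5), t=0.2485
    cross y-line → (2,4), t=1.2837
    cross y-line → (2,3), t=2.3190
    cross x-line → (3,3), t=2.3569
    cross y-line → (3,2), t=3.3543
    cross y-line → (3,1), t=4.3896
    cross y-line → (3,0), t=5.4248 (wall)
  → r_4 = 5.4248

ranges = [2.9364, 0.7868, 1.4390, 5.4248]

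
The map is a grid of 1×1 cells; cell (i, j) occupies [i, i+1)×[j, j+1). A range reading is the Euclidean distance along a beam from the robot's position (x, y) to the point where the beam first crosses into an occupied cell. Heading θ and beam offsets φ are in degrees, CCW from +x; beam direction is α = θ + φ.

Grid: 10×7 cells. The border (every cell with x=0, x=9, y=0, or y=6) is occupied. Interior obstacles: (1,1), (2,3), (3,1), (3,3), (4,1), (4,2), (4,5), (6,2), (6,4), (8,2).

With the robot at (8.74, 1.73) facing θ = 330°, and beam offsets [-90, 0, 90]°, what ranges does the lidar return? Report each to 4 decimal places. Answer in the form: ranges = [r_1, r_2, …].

ranges = [0.8429, 0.3002, 0.3118]

beam 1: φ=-90°, α=240°
  direction (-0.5000, -0.8660); cell (8,1); t to first gridline: x 1.4800, y 0.8429 (then +2.0000 / +1.1547)
    (8,0) via y @ 0.8429  # hit
  → r_1 = 0.8429
beam 2: φ=0°, α=330°
  direction (0.8660, -0.5000); cell (8,1); t to first gridline: x 0.3002, y 1.4600 (then +1.1547 / +2.0000)
    (9,1) via x @ 0.3002  # hit
  → r_2 = 0.3002
beam 3: φ=90°, α=60°
  direction (0.5000, 0.8660); cell (8,1); t to first gridline: x 0.5200, y 0.3118 (then +2.0000 / +1.1547)
    (8,2) via y @ 0.3118  # hit
  → r_3 = 0.3118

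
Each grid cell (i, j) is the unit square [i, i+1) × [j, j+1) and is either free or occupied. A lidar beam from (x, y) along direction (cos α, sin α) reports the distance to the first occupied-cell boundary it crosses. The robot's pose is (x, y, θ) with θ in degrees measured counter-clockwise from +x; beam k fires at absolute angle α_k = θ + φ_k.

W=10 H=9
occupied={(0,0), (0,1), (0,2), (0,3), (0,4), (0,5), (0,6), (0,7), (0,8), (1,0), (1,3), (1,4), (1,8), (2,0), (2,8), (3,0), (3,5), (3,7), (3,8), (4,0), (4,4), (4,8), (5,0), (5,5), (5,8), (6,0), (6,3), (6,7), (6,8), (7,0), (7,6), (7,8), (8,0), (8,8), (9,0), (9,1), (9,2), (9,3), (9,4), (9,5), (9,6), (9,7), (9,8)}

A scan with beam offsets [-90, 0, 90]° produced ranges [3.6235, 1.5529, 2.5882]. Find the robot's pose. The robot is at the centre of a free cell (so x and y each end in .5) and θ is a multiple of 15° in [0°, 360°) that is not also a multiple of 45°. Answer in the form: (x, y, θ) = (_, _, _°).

(x, y, θ) = (2.5, 4.5, 345°)

The pose lattice has 47·16 = 752 candidates. Test each by forward raycasting.
  (8.5, 6.5, 255°): beam 1 = 0.5176 ≠ 3.6235 ✗
  (4.5, 6.5, 165°): beam 1 = 1.5529 ≠ 3.6235 ✗
  (4.5, 2.5, 330°): beam 1 = 1.7321 ≠ 3.6235 ✗
  (5.5, 1.5, 330°): beam 1 = 0.5774 ≠ 3.6235 ✗
  …
  (2.5, 4.5, 345°): r_1=3.6235, r_2=1.5529, r_3=2.5882 — all match ✓
Only this pose fits every beam.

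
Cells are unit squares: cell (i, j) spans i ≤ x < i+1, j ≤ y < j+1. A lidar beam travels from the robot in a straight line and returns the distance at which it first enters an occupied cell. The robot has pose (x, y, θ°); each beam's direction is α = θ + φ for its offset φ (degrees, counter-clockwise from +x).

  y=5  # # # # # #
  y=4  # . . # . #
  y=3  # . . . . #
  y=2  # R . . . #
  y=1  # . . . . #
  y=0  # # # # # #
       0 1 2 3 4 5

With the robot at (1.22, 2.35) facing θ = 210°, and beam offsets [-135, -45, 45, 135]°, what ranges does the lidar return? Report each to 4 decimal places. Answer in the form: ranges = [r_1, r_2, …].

beam 1: φ=-135°, α=75°
  d=(0.2588,0.9659)  start (1,2)  tX=3.0137 tY=0.6729  stride 1/|dx|=3.8637 1/|dy|=1.0353
    cross y-line → (1,3), t=0.6729
    cross y-line → (1,4), t=1.7082
    cross y-line → (1,5), t=2.7435 (wall)
  → r_1 = 2.7435
beam 2: φ=-45°, α=165°
  d=(-0.9659,0.2588)  start (1,2)  tX=0.2278 tY=2.5114  stride 1/|dx|=1.0353 1/|dy|=3.8637
    cross x-line → (0,2), t=0.2278 (wall)
  → r_2 = 0.2278
beam 3: φ=45°, α=255°
  d=(-0.2588,-0.9659)  start (1,2)  tX=0.8500 tY=0.3623  stride 1/|dx|=3.8637 1/|dy|=1.0353
    cross y-line → (1,1), t=0.3623
    cross x-line → (0,1), t=0.8500 (wall)
  → r_3 = 0.8500
beam 4: φ=135°, α=345°
  d=(0.9659,-0.2588)  start (1,2)  tX=0.8075 tY=1.3523  stride 1/|dx|=1.0353 1/|dy|=3.8637
    cross x-line → (2,2), t=0.8075
    cross y-line → (2,1), t=1.3523
    cross x-line → (3,1), t=1.8428
    cross x-line → (4,1), t=2.8781
    cross x-line → (5,1), t=3.9133 (wall)
  → r_4 = 3.9133

ranges = [2.7435, 0.2278, 0.8500, 3.9133]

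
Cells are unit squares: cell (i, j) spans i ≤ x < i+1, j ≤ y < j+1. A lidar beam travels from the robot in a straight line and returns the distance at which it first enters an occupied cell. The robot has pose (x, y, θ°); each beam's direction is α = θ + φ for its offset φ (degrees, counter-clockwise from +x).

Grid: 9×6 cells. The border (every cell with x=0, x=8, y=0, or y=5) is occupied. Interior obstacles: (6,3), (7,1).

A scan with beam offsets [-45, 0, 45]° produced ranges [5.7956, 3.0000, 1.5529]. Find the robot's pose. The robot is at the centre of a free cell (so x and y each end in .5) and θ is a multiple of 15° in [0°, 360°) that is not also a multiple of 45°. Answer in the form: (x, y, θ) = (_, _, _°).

(x, y, θ) = (1.5, 3.5, 30°)

Candidates: 26 free-cell centres × 16 headings = 416 poses. Raycast each; keep the one whose scan matches to 4 dp.
  (1.5, 1.5, 240°): beam 1 = 0.5176 ≠ 5.7956 ✗
  (2.5, 4.5, 30°): beam 1 = 3.6235 ≠ 5.7956 ✗
  (4.5, 4.5, 330°): beam 1 = 3.6235 ≠ 5.7956 ✗
  (2.5, 2.5, 300°): beam 1 = 1.5529 ≠ 5.7956 ✗
  (5.5, 2.5, 255°): beam 1 = 3.0000 ≠ 5.7956 ✗
  …
  (1.5, 3.5, 30°): r_1=5.7956, r_2=3.0000, r_3=1.5529 — all match ✓
No second candidate reproduces the full scan.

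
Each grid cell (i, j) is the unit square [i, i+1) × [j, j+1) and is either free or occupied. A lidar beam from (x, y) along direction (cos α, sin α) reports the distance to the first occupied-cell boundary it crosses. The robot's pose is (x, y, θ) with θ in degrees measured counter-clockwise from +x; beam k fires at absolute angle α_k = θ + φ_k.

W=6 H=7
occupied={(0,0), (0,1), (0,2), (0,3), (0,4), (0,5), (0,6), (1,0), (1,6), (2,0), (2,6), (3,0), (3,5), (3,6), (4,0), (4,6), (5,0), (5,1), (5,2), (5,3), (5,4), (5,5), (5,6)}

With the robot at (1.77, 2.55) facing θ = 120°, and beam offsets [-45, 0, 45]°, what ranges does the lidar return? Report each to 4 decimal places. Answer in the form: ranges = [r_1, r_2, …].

ranges = [3.5717, 1.5400, 0.7972]

beam 1: φ=-45°, α=75°
  direction (0.2588, 0.9659); cell (1,2); t to first gridline: x 0.8887, y 0.4659 (then +3.8637 / +1.0353)
    (1,3) via y @ 0.4659
    (2,3) via x @ 0.8887
    (2,4) via y @ 1.5012
    (2,5) via y @ 2.5364
    (2,6) via y @ 3.5717  # hit
  → r_1 = 3.5717
beam 2: φ=0°, α=120°
  direction (-0.5000, 0.8660); cell (1,2); t to first gridline: x 1.5400, y 0.5196 (then +2.0000 / +1.1547)
    (1,3) via y @ 0.5196
    (0,3) via x @ 1.5400  # hit
  → r_2 = 1.5400
beam 3: φ=45°, α=165°
  direction (-0.9659, 0.2588); cell (1,2); t to first gridline: x 0.7972, y 1.7387 (then +1.0353 / +3.8637)
    (0,2) via x @ 0.7972  # hit
  → r_3 = 0.7972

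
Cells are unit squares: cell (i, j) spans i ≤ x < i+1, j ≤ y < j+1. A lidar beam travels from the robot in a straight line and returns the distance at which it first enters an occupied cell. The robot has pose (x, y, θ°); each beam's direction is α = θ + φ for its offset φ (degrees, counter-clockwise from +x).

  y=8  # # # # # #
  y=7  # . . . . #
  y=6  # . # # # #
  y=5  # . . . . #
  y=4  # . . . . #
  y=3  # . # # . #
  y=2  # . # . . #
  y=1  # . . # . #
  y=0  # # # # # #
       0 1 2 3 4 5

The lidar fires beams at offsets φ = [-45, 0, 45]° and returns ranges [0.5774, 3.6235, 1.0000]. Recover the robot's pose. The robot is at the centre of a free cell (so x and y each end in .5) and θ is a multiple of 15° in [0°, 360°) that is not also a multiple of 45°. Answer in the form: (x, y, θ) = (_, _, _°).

Candidates: 21 free-cell centres × 16 headings = 336 poses. Raycast each; keep the one whose scan matches to 4 dp.
  (1.5, 7.5, 255°): beam 2 = 1.9319 ≠ 3.6235 ✗
  (4.5, 7.5, 210°): beam 1 = 1.9319 ≠ 0.5774 ✗
  (1.5, 5.5, 30°): beam 1 = 3.6235 ≠ 0.5774 ✗
  (2.5, 7.5, 195°): beam 1 = 1.0000 ≠ 0.5774 ✗
  …
  (1.5, 2.5, 75°): r_1=0.5774, r_2=3.6235, r_3=1.0000 — all match ✓
Only this pose fits every beam.

(x, y, θ) = (1.5, 2.5, 75°)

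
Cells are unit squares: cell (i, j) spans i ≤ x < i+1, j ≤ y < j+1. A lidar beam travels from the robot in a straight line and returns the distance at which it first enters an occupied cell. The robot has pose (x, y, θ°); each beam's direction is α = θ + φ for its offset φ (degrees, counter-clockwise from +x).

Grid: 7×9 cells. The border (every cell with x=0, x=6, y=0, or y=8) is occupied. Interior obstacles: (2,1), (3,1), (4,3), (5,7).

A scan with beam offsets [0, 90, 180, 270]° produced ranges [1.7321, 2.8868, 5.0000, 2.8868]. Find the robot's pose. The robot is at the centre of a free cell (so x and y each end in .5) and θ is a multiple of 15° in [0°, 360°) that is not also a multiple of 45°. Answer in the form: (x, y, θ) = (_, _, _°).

Candidates: 31 free-cell centres × 16 headings = 496 poses. Raycast each; keep the one whose scan matches to 4 dp.
  (2.5, 7.5, 240°): beam 1 = 3.0000 ≠ 1.7321 ✗
  (3.5, 2.5, 345°): beam 1 = 2.5882 ≠ 1.7321 ✗
  (3.5, 5.5, 120°): beam 1 = 2.8868 ≠ 1.7321 ✗
  (1.5, 5.5, 195°): beam 1 = 0.5176 ≠ 1.7321 ✗
  …
  (3.5, 6.5, 60°): r_1=1.7321, r_2=2.8868, r_3=5.0000, r_4=2.8868 — all match ✓
Unique over the lattice → pose = (3.5, 6.5, 60°).

(x, y, θ) = (3.5, 6.5, 60°)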